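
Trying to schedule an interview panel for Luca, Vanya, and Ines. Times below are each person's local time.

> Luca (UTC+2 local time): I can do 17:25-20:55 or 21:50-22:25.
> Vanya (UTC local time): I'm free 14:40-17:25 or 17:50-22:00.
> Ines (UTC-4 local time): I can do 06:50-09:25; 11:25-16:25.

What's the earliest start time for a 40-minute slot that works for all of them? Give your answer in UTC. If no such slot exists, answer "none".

15:25

Luca in UTC: 15:25-18:55, 19:50-20:25 (subtract 2h to convert from UTC+2).
Vanya in UTC: 14:40-17:25, 17:50-22:00.
Ines in UTC: 10:50-13:25, 15:25-20:25 (add 4h to convert from UTC-4).
Luca ∩ Vanya: 15:25-17:25, 17:50-18:55, 19:50-20:25.
Luca ∩ Vanya ∩ Ines: 15:25-17:25, 17:50-18:55, 19:50-20:25.
So the common availability across everyone is 15:25-17:25, 17:50-18:55, 19:50-20:25.
The first common window of at least 40 minutes is 15:25-17:25, so the earliest start is 15:25.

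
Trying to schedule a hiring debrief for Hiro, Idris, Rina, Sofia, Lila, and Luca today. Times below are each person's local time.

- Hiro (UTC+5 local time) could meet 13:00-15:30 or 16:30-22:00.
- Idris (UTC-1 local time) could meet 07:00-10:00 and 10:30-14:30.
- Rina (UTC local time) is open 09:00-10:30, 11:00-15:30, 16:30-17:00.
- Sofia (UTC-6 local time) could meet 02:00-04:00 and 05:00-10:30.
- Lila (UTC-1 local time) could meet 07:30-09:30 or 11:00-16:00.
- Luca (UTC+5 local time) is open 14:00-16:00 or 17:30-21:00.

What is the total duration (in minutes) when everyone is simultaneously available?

240

Hiro in UTC: 08:00-10:30, 11:30-17:00 (subtract 5h to convert from UTC+5).
Idris in UTC: 08:00-11:00, 11:30-15:30 (add 1h to convert from UTC-1).
Rina in UTC: 09:00-10:30, 11:00-15:30, 16:30-17:00.
Sofia in UTC: 08:00-10:00, 11:00-16:30 (add 6h to convert from UTC-6).
Lila in UTC: 08:30-10:30, 12:00-17:00 (add 1h to convert from UTC-1).
Luca in UTC: 09:00-11:00, 12:30-16:00 (subtract 5h to convert from UTC+5).
Hiro ∩ Idris: 08:00-10:30, 11:30-15:30.
Hiro ∩ Idris ∩ Rina: 09:00-10:30, 11:30-15:30.
Hiro ∩ Idris ∩ Rina ∩ Sofia: 09:00-10:00, 11:30-15:30.
Hiro ∩ Idris ∩ Rina ∩ Sofia ∩ Lila: 09:00-10:00, 12:00-15:30.
Hiro ∩ Idris ∩ Rina ∩ Sofia ∩ Lila ∩ Luca: 09:00-10:00, 12:30-15:30.
So the common availability across everyone is 09:00-10:00, 12:30-15:30.
Summing the common windows: 60 + 180 = 240 minutes.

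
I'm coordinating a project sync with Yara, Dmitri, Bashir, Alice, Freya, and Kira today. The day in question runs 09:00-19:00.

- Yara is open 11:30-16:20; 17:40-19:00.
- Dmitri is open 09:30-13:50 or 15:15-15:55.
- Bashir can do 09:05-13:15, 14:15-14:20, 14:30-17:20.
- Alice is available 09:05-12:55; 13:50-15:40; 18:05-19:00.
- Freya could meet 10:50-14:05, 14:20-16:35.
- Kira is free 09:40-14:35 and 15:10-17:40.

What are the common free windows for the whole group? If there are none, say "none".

Yara ∩ Dmitri: 11:30-13:50, 15:15-15:55.
Yara ∩ Dmitri ∩ Bashir: 11:30-13:15, 15:15-15:55.
Yara ∩ Dmitri ∩ Bashir ∩ Alice: 11:30-12:55, 15:15-15:40.
Yara ∩ Dmitri ∩ Bashir ∩ Alice ∩ Freya: 11:30-12:55, 15:15-15:40.
Yara ∩ Dmitri ∩ Bashir ∩ Alice ∩ Freya ∩ Kira: 11:30-12:55, 15:15-15:40.
So the common availability across everyone is 11:30-12:55, 15:15-15:40.

11:30-12:55, 15:15-15:40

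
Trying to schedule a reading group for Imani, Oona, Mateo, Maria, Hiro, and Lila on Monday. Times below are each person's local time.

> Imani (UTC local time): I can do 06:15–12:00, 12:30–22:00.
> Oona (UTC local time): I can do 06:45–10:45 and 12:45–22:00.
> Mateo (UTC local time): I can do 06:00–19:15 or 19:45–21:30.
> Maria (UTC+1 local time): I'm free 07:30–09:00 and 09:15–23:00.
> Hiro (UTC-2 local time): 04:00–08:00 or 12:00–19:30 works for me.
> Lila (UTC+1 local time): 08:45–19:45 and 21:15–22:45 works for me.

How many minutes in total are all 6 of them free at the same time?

480

Imani in UTC: 06:15-12:00, 12:30-22:00.
Oona in UTC: 06:45-10:45, 12:45-22:00.
Mateo in UTC: 06:00-19:15, 19:45-21:30.
Maria in UTC: 06:30-08:00, 08:15-22:00 (subtract 1h to convert from UTC+1).
Hiro in UTC: 06:00-10:00, 14:00-21:30 (add 2h to convert from UTC-2).
Lila in UTC: 07:45-18:45, 20:15-21:45 (subtract 1h to convert from UTC+1).
Imani ∩ Oona: 06:45-10:45, 12:45-22:00.
Imani ∩ Oona ∩ Mateo: 06:45-10:45, 12:45-19:15, 19:45-21:30.
Imani ∩ Oona ∩ Mateo ∩ Maria: 06:45-08:00, 08:15-10:45, 12:45-19:15, 19:45-21:30.
Imani ∩ Oona ∩ Mateo ∩ Maria ∩ Hiro: 06:45-08:00, 08:15-10:00, 14:00-19:15, 19:45-21:30.
Imani ∩ Oona ∩ Mateo ∩ Maria ∩ Hiro ∩ Lila: 07:45-08:00, 08:15-10:00, 14:00-18:45, 20:15-21:30.
Summing the common windows: 15 + 105 + 285 + 75 = 480 minutes.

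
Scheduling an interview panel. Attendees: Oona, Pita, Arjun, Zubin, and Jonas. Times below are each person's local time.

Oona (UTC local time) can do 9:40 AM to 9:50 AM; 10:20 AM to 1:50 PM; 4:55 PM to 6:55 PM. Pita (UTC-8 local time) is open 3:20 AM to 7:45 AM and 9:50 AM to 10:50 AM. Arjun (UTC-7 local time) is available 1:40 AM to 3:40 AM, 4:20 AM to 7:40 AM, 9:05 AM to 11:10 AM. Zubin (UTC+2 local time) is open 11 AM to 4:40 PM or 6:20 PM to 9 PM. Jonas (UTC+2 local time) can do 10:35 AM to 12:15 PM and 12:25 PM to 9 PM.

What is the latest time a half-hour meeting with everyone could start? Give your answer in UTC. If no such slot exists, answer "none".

Oona in UTC: 09:40-09:50, 10:20-13:50, 16:55-18:55.
Pita in UTC: 11:20-15:45, 17:50-18:50 (add 8h to convert from UTC-8).
Arjun in UTC: 08:40-10:40, 11:20-14:40, 16:05-18:10 (add 7h to convert from UTC-7).
Zubin in UTC: 09:00-14:40, 16:20-19:00 (subtract 2h to convert from UTC+2).
Jonas in UTC: 08:35-10:15, 10:25-19:00 (subtract 2h to convert from UTC+2).
Oona ∩ Pita: 11:20-13:50, 17:50-18:50.
Oona ∩ Pita ∩ Arjun: 11:20-13:50, 17:50-18:10.
Oona ∩ Pita ∩ Arjun ∩ Zubin: 11:20-13:50, 17:50-18:10.
Oona ∩ Pita ∩ Arjun ∩ Zubin ∩ Jonas: 11:20-13:50, 17:50-18:10.
The last common window of at least 30 minutes is 11:20-13:50; a 30-minute meeting can start as late as 13:20 and still end by 13:50.

13:20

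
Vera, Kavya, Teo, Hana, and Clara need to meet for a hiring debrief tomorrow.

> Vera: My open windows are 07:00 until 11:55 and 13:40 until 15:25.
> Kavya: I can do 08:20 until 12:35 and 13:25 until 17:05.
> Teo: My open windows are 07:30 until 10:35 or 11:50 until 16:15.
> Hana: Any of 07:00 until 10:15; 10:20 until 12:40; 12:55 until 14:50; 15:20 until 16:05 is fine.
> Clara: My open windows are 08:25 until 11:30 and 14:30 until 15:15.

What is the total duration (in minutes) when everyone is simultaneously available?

145

Vera ∩ Kavya: 08:20-11:55, 13:40-15:25.
Vera ∩ Kavya ∩ Teo: 08:20-10:35, 11:50-11:55, 13:40-15:25.
Vera ∩ Kavya ∩ Teo ∩ Hana: 08:20-10:15, 10:20-10:35, 11:50-11:55, 13:40-14:50, 15:20-15:25.
Vera ∩ Kavya ∩ Teo ∩ Hana ∩ Clara: 08:25-10:15, 10:20-10:35, 14:30-14:50.
Summing the common windows: 110 + 15 + 20 = 145 minutes.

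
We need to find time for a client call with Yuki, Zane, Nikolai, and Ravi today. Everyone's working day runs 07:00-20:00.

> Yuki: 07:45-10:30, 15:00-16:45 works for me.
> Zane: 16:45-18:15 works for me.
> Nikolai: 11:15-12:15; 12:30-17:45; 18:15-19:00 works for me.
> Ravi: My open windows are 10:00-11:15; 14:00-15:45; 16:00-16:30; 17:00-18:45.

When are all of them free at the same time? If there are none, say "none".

Yuki ∩ Zane: ∅.
Yuki ∩ Zane ∩ Nikolai: ∅.
Yuki ∩ Zane ∩ Nikolai ∩ Ravi: ∅.
There is no time when everyone is free.

none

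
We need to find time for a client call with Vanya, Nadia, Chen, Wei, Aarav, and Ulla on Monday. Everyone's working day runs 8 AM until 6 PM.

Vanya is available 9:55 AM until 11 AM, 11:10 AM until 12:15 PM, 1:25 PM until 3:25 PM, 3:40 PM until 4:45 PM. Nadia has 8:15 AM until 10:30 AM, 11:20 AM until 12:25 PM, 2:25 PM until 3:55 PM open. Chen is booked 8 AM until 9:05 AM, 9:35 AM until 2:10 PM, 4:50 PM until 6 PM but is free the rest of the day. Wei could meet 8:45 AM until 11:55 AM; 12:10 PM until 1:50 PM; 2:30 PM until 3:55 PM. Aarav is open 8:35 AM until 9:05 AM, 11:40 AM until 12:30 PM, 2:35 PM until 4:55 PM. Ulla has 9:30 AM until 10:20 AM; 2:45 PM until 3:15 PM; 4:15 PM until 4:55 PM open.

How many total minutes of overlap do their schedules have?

Vanya free: 09:55-11:00, 11:10-12:15, 13:25-15:25, 15:40-16:45.
Nadia free: 08:15-10:30, 11:20-12:25, 14:25-15:55.
Chen free: 09:05-09:35, 14:10-16:50 (invert busy blocks within the working day).
Wei free: 08:45-11:55, 12:10-13:50, 14:30-15:55.
Aarav free: 08:35-09:05, 11:40-12:30, 14:35-16:55.
Ulla free: 09:30-10:20, 14:45-15:15, 16:15-16:55.
Vanya ∩ Nadia: 09:55-10:30, 11:20-12:15, 14:25-15:25, 15:40-15:55.
Vanya ∩ Nadia ∩ Chen: 14:25-15:25, 15:40-15:55.
Vanya ∩ Nadia ∩ Chen ∩ Wei: 14:30-15:25, 15:40-15:55.
Vanya ∩ Nadia ∩ Chen ∩ Wei ∩ Aarav: 14:35-15:25, 15:40-15:55.
Vanya ∩ Nadia ∩ Chen ∩ Wei ∩ Aarav ∩ Ulla: 14:45-15:15.
That's a single block of 30 minutes.

30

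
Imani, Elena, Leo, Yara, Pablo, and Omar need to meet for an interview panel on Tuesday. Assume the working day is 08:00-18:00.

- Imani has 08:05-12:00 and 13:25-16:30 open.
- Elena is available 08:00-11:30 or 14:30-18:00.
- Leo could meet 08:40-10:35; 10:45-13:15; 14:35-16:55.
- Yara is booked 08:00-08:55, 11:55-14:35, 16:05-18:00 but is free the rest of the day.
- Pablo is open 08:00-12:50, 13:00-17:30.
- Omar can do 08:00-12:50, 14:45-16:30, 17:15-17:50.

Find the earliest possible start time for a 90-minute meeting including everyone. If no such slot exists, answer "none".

08:55

Imani free: 08:05-12:00, 13:25-16:30.
Elena free: 08:00-11:30, 14:30-18:00.
Leo free: 08:40-10:35, 10:45-13:15, 14:35-16:55.
Yara free: 08:55-11:55, 14:35-16:05 (invert busy blocks within the working day).
Pablo free: 08:00-12:50, 13:00-17:30.
Omar free: 08:00-12:50, 14:45-16:30, 17:15-17:50.
Imani ∩ Elena: 08:05-11:30, 14:30-16:30.
Imani ∩ Elena ∩ Leo: 08:40-10:35, 10:45-11:30, 14:35-16:30.
Imani ∩ Elena ∩ Leo ∩ Yara: 08:55-10:35, 10:45-11:30, 14:35-16:05.
Imani ∩ Elena ∩ Leo ∩ Yara ∩ Pablo: 08:55-10:35, 10:45-11:30, 14:35-16:05.
Imani ∩ Elena ∩ Leo ∩ Yara ∩ Pablo ∩ Omar: 08:55-10:35, 10:45-11:30, 14:45-16:05.
Those are the intersection windows.
The first common window of at least 90 minutes is 08:55-10:35, so the earliest start is 08:55.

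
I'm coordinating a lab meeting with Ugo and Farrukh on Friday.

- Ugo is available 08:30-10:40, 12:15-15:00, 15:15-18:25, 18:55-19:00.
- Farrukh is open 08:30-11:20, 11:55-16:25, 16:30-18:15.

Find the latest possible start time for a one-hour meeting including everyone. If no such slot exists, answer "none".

Ugo ∩ Farrukh: 08:30-10:40, 12:15-15:00, 15:15-16:25, 16:30-18:15.
The last common window of at least 60 minutes is 16:30-18:15; a 60-minute meeting can start as late as 17:15 and still end by 18:15.

17:15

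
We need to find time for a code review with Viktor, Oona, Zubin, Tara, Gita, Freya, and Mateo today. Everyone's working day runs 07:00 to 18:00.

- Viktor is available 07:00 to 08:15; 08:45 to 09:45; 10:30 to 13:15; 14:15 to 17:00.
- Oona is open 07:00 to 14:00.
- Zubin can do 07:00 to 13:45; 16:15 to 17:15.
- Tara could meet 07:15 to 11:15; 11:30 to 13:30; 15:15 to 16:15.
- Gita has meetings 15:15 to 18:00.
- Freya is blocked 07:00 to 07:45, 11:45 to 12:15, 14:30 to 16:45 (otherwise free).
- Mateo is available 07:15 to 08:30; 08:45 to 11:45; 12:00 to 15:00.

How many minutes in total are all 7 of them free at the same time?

210

Viktor free: 07:00-08:15, 08:45-09:45, 10:30-13:15, 14:15-17:00.
Oona free: 07:00-14:00.
Zubin free: 07:00-13:45, 16:15-17:15.
Tara free: 07:15-11:15, 11:30-13:30, 15:15-16:15.
Gita free: 07:00-15:15 (invert busy blocks within the working day).
Freya free: 07:45-11:45, 12:15-14:30, 16:45-18:00 (invert busy blocks within the working day).
Mateo free: 07:15-08:30, 08:45-11:45, 12:00-15:00.
Viktor ∩ Oona: 07:00-08:15, 08:45-09:45, 10:30-13:15.
Viktor ∩ Oona ∩ Zubin: 07:00-08:15, 08:45-09:45, 10:30-13:15.
Viktor ∩ Oona ∩ Zubin ∩ Tara: 07:15-08:15, 08:45-09:45, 10:30-11:15, 11:30-13:15.
Viktor ∩ Oona ∩ Zubin ∩ Tara ∩ Gita: 07:15-08:15, 08:45-09:45, 10:30-11:15, 11:30-13:15.
Viktor ∩ Oona ∩ Zubin ∩ Tara ∩ Gita ∩ Freya: 07:45-08:15, 08:45-09:45, 10:30-11:15, 11:30-11:45, 12:15-13:15.
Viktor ∩ Oona ∩ Zubin ∩ Tara ∩ Gita ∩ Freya ∩ Mateo: 07:45-08:15, 08:45-09:45, 10:30-11:15, 11:30-11:45, 12:15-13:15.
Summing the common windows: 30 + 60 + 45 + 15 + 60 = 210 minutes.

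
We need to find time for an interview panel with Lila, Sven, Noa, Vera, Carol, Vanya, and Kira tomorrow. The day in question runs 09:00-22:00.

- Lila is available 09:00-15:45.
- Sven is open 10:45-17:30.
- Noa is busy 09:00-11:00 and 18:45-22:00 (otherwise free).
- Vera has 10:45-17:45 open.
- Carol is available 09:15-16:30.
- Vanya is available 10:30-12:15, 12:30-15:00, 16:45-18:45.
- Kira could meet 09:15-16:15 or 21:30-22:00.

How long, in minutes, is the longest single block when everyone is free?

Lila free: 09:00-15:45.
Sven free: 10:45-17:30.
Noa free: 11:00-18:45 (invert busy blocks within the working day).
Vera free: 10:45-17:45.
Carol free: 09:15-16:30.
Vanya free: 10:30-12:15, 12:30-15:00, 16:45-18:45.
Kira free: 09:15-16:15, 21:30-22:00.
Lila ∩ Sven: 10:45-15:45.
Lila ∩ Sven ∩ Noa: 11:00-15:45.
Lila ∩ Sven ∩ Noa ∩ Vera: 11:00-15:45.
Lila ∩ Sven ∩ Noa ∩ Vera ∩ Carol: 11:00-15:45.
Lila ∩ Sven ∩ Noa ∩ Vera ∩ Carol ∩ Vanya: 11:00-12:15, 12:30-15:00.
Lila ∩ Sven ∩ Noa ∩ Vera ∩ Carol ∩ Vanya ∩ Kira: 11:00-12:15, 12:30-15:00.
The longest is 12:30-15:00 at 150 minutes.

150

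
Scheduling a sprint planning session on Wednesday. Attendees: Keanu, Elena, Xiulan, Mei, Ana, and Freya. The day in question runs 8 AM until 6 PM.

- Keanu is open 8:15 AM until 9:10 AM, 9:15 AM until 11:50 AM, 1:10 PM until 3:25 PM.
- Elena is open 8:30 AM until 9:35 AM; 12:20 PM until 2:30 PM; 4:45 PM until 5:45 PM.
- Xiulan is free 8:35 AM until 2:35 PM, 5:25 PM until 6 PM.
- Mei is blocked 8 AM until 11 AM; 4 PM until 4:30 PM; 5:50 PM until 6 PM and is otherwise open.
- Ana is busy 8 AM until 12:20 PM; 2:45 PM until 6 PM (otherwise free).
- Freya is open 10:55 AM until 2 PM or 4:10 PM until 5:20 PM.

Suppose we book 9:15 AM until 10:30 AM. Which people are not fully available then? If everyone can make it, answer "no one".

Keanu free: 08:15-09:10, 09:15-11:50, 13:10-15:25.
Elena free: 08:30-09:35, 12:20-14:30, 16:45-17:45.
Xiulan free: 08:35-14:35, 17:25-18:00.
Mei free: 11:00-16:00, 16:30-17:50 (invert busy blocks within the working day).
Ana free: 12:20-14:45 (invert busy blocks within the working day).
Freya free: 10:55-14:00, 16:10-17:20.
Keanu: free for 09:15-10:30. Elena: not fully free for 09:15-10:30. Xiulan: free for 09:15-10:30. Mei: not fully free for 09:15-10:30. Ana: not fully free for 09:15-10:30. Freya: not fully free for 09:15-10:30.

Ana, Elena, Freya, Mei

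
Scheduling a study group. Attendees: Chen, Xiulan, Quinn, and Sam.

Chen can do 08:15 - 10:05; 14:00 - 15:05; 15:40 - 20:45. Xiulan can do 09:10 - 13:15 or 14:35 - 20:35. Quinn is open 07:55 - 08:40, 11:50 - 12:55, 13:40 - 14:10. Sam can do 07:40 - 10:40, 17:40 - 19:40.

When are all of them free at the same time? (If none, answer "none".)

Chen ∩ Xiulan: 09:10-10:05, 14:35-15:05, 15:40-20:35.
Chen ∩ Xiulan ∩ Quinn: ∅.
Chen ∩ Xiulan ∩ Quinn ∩ Sam: ∅.
There is no time when everyone is free.

none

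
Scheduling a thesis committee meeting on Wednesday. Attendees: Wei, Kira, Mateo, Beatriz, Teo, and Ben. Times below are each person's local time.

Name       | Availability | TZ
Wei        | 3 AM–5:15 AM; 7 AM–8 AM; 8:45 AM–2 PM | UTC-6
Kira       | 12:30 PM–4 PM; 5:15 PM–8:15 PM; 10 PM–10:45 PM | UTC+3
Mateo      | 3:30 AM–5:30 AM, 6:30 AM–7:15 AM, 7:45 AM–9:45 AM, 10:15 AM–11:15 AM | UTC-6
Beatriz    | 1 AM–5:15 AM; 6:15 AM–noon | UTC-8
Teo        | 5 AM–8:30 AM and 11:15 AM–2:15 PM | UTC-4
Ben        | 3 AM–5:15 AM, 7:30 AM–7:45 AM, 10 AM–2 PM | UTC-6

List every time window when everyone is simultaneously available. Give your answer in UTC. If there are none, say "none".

Wei in UTC: 09:00-11:15, 13:00-14:00, 14:45-20:00 (add 6h to convert from UTC-6).
Kira in UTC: 09:30-13:00, 14:15-17:15, 19:00-19:45 (subtract 3h to convert from UTC+3).
Mateo in UTC: 09:30-11:30, 12:30-13:15, 13:45-15:45, 16:15-17:15 (add 6h to convert from UTC-6).
Beatriz in UTC: 09:00-13:15, 14:15-20:00 (add 8h to convert from UTC-8).
Teo in UTC: 09:00-12:30, 15:15-18:15 (add 4h to convert from UTC-4).
Ben in UTC: 09:00-11:15, 13:30-13:45, 16:00-20:00 (add 6h to convert from UTC-6).
Wei ∩ Kira: 09:30-11:15, 14:45-17:15, 19:00-19:45.
Wei ∩ Kira ∩ Mateo: 09:30-11:15, 14:45-15:45, 16:15-17:15.
Wei ∩ Kira ∩ Mateo ∩ Beatriz: 09:30-11:15, 14:45-15:45, 16:15-17:15.
Wei ∩ Kira ∩ Mateo ∩ Beatriz ∩ Teo: 09:30-11:15, 15:15-15:45, 16:15-17:15.
Wei ∩ Kira ∩ Mateo ∩ Beatriz ∩ Teo ∩ Ben: 09:30-11:15, 16:15-17:15.

09:30-11:15, 16:15-17:15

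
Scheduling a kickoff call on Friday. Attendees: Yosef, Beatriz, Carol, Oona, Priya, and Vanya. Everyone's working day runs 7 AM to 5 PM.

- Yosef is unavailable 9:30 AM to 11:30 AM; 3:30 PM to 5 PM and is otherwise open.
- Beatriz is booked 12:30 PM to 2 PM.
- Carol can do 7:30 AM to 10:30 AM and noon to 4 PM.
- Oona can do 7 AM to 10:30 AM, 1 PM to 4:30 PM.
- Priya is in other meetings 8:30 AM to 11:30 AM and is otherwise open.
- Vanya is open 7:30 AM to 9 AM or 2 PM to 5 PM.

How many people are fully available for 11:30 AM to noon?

3

Yosef free: 07:00-09:30, 11:30-15:30 (invert busy blocks within the working day).
Beatriz free: 07:00-12:30, 14:00-17:00 (invert busy blocks within the working day).
Carol free: 07:30-10:30, 12:00-16:00.
Oona free: 07:00-10:30, 13:00-16:30.
Priya free: 07:00-08:30, 11:30-17:00 (invert busy blocks within the working day).
Vanya free: 07:30-09:00, 14:00-17:00.
Yosef, Beatriz, and Priya can make the full 11:30-12:00 slot — that's 3.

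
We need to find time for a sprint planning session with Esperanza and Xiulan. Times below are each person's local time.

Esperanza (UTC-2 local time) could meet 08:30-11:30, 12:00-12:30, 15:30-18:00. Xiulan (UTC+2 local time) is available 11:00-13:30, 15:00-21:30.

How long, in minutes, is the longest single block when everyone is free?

Esperanza in UTC: 10:30-13:30, 14:00-14:30, 17:30-20:00 (add 2h to convert from UTC-2).
Xiulan in UTC: 09:00-11:30, 13:00-19:30 (subtract 2h to convert from UTC+2).
Esperanza ∩ Xiulan: 10:30-11:30, 13:00-13:30, 14:00-14:30, 17:30-19:30.
So the common availability across everyone is 10:30-11:30, 13:00-13:30, 14:00-14:30, 17:30-19:30.
The longest is 17:30-19:30 at 120 minutes.

120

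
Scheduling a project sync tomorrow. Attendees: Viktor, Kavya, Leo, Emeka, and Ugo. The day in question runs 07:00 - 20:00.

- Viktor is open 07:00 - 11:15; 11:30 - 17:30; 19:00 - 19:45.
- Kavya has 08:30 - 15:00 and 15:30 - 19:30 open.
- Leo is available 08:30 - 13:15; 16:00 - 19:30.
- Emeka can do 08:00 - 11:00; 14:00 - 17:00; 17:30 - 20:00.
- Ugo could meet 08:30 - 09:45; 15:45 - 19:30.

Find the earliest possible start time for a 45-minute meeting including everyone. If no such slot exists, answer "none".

08:30

Viktor ∩ Kavya: 08:30-11:15, 11:30-15:00, 15:30-17:30, 19:00-19:30.
Viktor ∩ Kavya ∩ Leo: 08:30-11:15, 11:30-13:15, 16:00-17:30, 19:00-19:30.
Viktor ∩ Kavya ∩ Leo ∩ Emeka: 08:30-11:00, 16:00-17:00, 19:00-19:30.
Viktor ∩ Kavya ∩ Leo ∩ Emeka ∩ Ugo: 08:30-09:45, 16:00-17:00, 19:00-19:30.
The first common window of at least 45 minutes is 08:30-09:45, so the earliest start is 08:30.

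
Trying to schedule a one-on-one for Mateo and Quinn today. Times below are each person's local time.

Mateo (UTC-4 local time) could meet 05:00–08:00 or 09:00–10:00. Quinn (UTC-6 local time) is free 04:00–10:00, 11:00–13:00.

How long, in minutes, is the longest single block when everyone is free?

120

Mateo in UTC: 09:00-12:00, 13:00-14:00 (add 4h to convert from UTC-4).
Quinn in UTC: 10:00-16:00, 17:00-19:00 (add 6h to convert from UTC-6).
Mateo ∩ Quinn: 10:00-12:00, 13:00-14:00.
The longest is 10:00-12:00 at 120 minutes.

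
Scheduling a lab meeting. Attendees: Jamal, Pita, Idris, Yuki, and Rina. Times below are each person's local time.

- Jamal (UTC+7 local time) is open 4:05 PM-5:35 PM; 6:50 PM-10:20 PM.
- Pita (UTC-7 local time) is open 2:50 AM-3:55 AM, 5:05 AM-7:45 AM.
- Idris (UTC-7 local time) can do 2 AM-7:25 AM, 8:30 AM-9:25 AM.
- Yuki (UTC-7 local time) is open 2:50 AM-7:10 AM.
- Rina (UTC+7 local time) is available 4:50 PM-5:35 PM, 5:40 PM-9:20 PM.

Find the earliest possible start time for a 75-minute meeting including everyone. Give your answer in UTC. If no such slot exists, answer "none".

12:05

Jamal in UTC: 09:05-10:35, 11:50-15:20 (subtract 7h to convert from UTC+7).
Pita in UTC: 09:50-10:55, 12:05-14:45 (add 7h to convert from UTC-7).
Idris in UTC: 09:00-14:25, 15:30-16:25 (add 7h to convert from UTC-7).
Yuki in UTC: 09:50-14:10 (add 7h to convert from UTC-7).
Rina in UTC: 09:50-10:35, 10:40-14:20 (subtract 7h to convert from UTC+7).
Jamal ∩ Pita: 09:50-10:35, 12:05-14:45.
Jamal ∩ Pita ∩ Idris: 09:50-10:35, 12:05-14:25.
Jamal ∩ Pita ∩ Idris ∩ Yuki: 09:50-10:35, 12:05-14:10.
Jamal ∩ Pita ∩ Idris ∩ Yuki ∩ Rina: 09:50-10:35, 12:05-14:10.
The first common window of at least 75 minutes is 12:05-14:10, so the earliest start is 12:05.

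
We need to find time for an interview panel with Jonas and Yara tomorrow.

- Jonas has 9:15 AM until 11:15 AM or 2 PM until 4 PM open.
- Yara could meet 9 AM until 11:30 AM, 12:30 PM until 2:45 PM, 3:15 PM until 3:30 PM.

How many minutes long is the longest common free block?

120

Jonas ∩ Yara: 09:15-11:15, 14:00-14:45, 15:15-15:30.
The longest is 09:15-11:15 at 120 minutes.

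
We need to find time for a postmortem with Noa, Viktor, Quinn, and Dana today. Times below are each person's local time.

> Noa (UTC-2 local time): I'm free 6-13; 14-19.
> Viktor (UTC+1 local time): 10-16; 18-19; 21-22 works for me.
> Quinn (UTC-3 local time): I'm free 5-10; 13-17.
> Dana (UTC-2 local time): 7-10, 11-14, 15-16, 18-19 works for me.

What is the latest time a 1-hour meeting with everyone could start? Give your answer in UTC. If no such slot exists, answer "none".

Noa in UTC: 08:00-15:00, 16:00-21:00 (add 2h to convert from UTC-2).
Viktor in UTC: 09:00-15:00, 17:00-18:00, 20:00-21:00 (subtract 1h to convert from UTC+1).
Quinn in UTC: 08:00-13:00, 16:00-20:00 (add 3h to convert from UTC-3).
Dana in UTC: 09:00-12:00, 13:00-16:00, 17:00-18:00, 20:00-21:00 (add 2h to convert from UTC-2).
Noa ∩ Viktor: 09:00-15:00, 17:00-18:00, 20:00-21:00.
Noa ∩ Viktor ∩ Quinn: 09:00-13:00, 17:00-18:00.
Noa ∩ Viktor ∩ Quinn ∩ Dana: 09:00-12:00, 17:00-18:00.
The last common window of at least 60 minutes is 17:00-18:00; a 60-minute meeting can start as late as 17:00 and still end by 18:00.

17:00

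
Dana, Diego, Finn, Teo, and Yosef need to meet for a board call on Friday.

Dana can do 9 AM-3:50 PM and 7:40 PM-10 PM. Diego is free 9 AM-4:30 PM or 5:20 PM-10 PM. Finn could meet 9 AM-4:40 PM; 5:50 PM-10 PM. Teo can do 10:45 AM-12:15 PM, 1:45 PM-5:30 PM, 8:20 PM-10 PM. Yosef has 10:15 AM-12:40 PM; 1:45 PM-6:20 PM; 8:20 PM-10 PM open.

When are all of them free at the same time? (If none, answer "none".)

Dana ∩ Diego: 09:00-15:50, 19:40-22:00.
Dana ∩ Diego ∩ Finn: 09:00-15:50, 19:40-22:00.
Dana ∩ Diego ∩ Finn ∩ Teo: 10:45-12:15, 13:45-15:50, 20:20-22:00.
Dana ∩ Diego ∩ Finn ∩ Teo ∩ Yosef: 10:45-12:15, 13:45-15:50, 20:20-22:00.
So the common availability across everyone is 10:45-12:15, 13:45-15:50, 20:20-22:00.

10:45-12:15, 13:45-15:50, 20:20-22:00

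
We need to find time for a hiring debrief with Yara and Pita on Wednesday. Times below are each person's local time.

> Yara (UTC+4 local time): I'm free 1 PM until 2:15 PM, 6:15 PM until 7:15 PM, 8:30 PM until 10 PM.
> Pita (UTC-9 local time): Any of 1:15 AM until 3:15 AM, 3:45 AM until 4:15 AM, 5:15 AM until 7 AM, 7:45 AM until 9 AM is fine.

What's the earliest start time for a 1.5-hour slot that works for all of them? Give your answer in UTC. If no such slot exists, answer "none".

Yara in UTC: 09:00-10:15, 14:15-15:15, 16:30-18:00 (subtract 4h to convert from UTC+4).
Pita in UTC: 10:15-12:15, 12:45-13:15, 14:15-16:00, 16:45-18:00 (add 9h to convert from UTC-9).
Yara ∩ Pita: 14:15-15:15, 16:45-18:00.
No common window is at least 90 minutes long.

none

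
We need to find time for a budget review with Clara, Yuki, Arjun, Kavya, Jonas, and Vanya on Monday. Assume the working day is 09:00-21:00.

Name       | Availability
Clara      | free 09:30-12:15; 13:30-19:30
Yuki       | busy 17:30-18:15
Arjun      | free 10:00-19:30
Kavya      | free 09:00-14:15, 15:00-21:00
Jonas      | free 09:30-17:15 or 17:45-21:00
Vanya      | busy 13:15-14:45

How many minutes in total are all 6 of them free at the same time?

345

Clara free: 09:30-12:15, 13:30-19:30.
Yuki free: 09:00-17:30, 18:15-21:00 (invert busy blocks within the working day).
Arjun free: 10:00-19:30.
Kavya free: 09:00-14:15, 15:00-21:00.
Jonas free: 09:30-17:15, 17:45-21:00.
Vanya free: 09:00-13:15, 14:45-21:00 (invert busy blocks within the working day).
Clara ∩ Yuki: 09:30-12:15, 13:30-17:30, 18:15-19:30.
Clara ∩ Yuki ∩ Arjun: 10:00-12:15, 13:30-17:30, 18:15-19:30.
Clara ∩ Yuki ∩ Arjun ∩ Kavya: 10:00-12:15, 13:30-14:15, 15:00-17:30, 18:15-19:30.
Clara ∩ Yuki ∩ Arjun ∩ Kavya ∩ Jonas: 10:00-12:15, 13:30-14:15, 15:00-17:15, 18:15-19:30.
Clara ∩ Yuki ∩ Arjun ∩ Kavya ∩ Jonas ∩ Vanya: 10:00-12:15, 15:00-17:15, 18:15-19:30.
Summing the common windows: 135 + 135 + 75 = 345 minutes.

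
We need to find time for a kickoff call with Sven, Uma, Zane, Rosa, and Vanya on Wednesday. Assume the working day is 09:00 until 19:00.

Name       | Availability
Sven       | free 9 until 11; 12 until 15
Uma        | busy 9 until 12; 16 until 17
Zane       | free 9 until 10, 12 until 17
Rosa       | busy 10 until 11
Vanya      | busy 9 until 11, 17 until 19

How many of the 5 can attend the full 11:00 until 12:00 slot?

Sven free: 09:00-11:00, 12:00-15:00.
Uma free: 12:00-16:00, 17:00-19:00 (invert busy blocks within the working day).
Zane free: 09:00-10:00, 12:00-17:00.
Rosa free: 09:00-10:00, 11:00-19:00 (invert busy blocks within the working day).
Vanya free: 11:00-17:00 (invert busy blocks within the working day).
Rosa and Vanya can make the full 11:00-12:00 slot — that's 2.

2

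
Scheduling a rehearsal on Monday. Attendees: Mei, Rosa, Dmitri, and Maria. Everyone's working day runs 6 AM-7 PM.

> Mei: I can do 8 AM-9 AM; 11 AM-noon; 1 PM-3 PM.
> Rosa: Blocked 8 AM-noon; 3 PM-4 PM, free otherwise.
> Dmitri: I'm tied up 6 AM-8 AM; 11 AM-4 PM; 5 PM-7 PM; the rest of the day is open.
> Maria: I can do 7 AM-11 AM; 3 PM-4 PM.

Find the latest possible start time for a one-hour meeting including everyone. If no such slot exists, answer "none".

Mei free: 08:00-09:00, 11:00-12:00, 13:00-15:00.
Rosa free: 06:00-08:00, 12:00-15:00, 16:00-19:00 (invert busy blocks within the working day).
Dmitri free: 08:00-11:00, 16:00-17:00 (invert busy blocks within the working day).
Maria free: 07:00-11:00, 15:00-16:00.
Mei ∩ Rosa: 13:00-15:00.
Mei ∩ Rosa ∩ Dmitri: ∅.
Mei ∩ Rosa ∩ Dmitri ∩ Maria: ∅.
There is no time when everyone is free.
No common window is at least 60 minutes long.

none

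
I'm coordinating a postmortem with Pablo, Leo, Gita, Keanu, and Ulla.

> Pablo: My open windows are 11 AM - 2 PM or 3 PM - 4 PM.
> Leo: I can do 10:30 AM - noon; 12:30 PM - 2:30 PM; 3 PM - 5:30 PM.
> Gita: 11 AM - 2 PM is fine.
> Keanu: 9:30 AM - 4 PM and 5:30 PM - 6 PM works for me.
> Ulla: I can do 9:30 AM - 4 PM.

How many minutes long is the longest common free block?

Pablo ∩ Leo: 11:00-12:00, 12:30-14:00, 15:00-16:00.
Pablo ∩ Leo ∩ Gita: 11:00-12:00, 12:30-14:00.
Pablo ∩ Leo ∩ Gita ∩ Keanu: 11:00-12:00, 12:30-14:00.
Pablo ∩ Leo ∩ Gita ∩ Keanu ∩ Ulla: 11:00-12:00, 12:30-14:00.
So the common availability across everyone is 11:00-12:00, 12:30-14:00.
The longest is 12:30-14:00 at 90 minutes.

90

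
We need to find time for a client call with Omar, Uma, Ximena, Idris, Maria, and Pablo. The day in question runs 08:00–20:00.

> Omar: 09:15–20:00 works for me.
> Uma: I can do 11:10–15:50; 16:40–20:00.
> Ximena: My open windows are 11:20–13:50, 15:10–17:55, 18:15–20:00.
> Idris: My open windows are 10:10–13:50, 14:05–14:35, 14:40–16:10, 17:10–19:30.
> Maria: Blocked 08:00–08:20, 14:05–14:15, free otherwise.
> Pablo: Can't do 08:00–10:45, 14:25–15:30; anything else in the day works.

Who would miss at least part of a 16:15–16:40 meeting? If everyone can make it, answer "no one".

Omar free: 09:15-20:00.
Uma free: 11:10-15:50, 16:40-20:00.
Ximena free: 11:20-13:50, 15:10-17:55, 18:15-20:00.
Idris free: 10:10-13:50, 14:05-14:35, 14:40-16:10, 17:10-19:30.
Maria free: 08:20-14:05, 14:15-20:00 (invert busy blocks within the working day).
Pablo free: 10:45-14:25, 15:30-20:00 (invert busy blocks within the working day).
Omar: free for 16:15-16:40. Uma: not fully free for 16:15-16:40. Ximena: free for 16:15-16:40. Idris: not fully free for 16:15-16:40. Maria: free for 16:15-16:40. Pablo: free for 16:15-16:40.

Idris, Uma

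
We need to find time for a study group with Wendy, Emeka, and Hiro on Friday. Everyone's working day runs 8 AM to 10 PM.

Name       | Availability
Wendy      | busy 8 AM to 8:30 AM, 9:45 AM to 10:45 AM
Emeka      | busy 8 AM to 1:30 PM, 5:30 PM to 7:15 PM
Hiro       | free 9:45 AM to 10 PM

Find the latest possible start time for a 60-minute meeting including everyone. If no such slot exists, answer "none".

21:00

Wendy free: 08:30-09:45, 10:45-22:00 (invert busy blocks within the working day).
Emeka free: 13:30-17:30, 19:15-22:00 (invert busy blocks within the working day).
Hiro free: 09:45-22:00.
Wendy ∩ Emeka: 13:30-17:30, 19:15-22:00.
Wendy ∩ Emeka ∩ Hiro: 13:30-17:30, 19:15-22:00.
Those are the intersection windows.
The last common window of at least 60 minutes is 19:15-22:00; a 60-minute meeting can start as late as 21:00 and still end by 22:00.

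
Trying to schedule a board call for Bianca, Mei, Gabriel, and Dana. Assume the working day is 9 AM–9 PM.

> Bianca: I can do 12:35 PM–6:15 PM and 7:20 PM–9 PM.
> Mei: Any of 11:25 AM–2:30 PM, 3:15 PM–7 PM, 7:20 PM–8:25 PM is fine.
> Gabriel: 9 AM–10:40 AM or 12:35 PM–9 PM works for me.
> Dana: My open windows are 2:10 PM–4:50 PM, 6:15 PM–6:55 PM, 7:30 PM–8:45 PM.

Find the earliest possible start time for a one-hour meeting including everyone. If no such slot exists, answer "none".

15:15

Bianca ∩ Mei: 12:35-14:30, 15:15-18:15, 19:20-20:25.
Bianca ∩ Mei ∩ Gabriel: 12:35-14:30, 15:15-18:15, 19:20-20:25.
Bianca ∩ Mei ∩ Gabriel ∩ Dana: 14:10-14:30, 15:15-16:50, 19:30-20:25.
So the common availability across everyone is 14:10-14:30, 15:15-16:50, 19:30-20:25.
The first common window of at least 60 minutes is 15:15-16:50, so the earliest start is 15:15.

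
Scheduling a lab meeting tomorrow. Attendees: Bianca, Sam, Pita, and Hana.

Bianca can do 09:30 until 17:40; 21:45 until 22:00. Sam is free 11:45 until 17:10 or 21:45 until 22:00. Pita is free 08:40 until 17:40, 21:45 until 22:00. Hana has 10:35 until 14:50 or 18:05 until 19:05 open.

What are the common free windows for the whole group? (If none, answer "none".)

11:45-14:50

Bianca ∩ Sam: 11:45-17:10, 21:45-22:00.
Bianca ∩ Sam ∩ Pita: 11:45-17:10, 21:45-22:00.
Bianca ∩ Sam ∩ Pita ∩ Hana: 11:45-14:50.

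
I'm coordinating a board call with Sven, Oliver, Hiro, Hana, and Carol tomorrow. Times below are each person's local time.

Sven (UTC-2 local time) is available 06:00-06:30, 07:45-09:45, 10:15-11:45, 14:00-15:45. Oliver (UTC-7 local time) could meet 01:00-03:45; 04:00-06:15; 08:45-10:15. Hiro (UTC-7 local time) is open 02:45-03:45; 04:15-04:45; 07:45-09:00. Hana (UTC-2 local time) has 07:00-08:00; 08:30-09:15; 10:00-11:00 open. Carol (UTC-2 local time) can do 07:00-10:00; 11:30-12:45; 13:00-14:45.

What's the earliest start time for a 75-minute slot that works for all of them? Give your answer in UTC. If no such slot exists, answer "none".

Sven in UTC: 08:00-08:30, 09:45-11:45, 12:15-13:45, 16:00-17:45 (add 2h to convert from UTC-2).
Oliver in UTC: 08:00-10:45, 11:00-13:15, 15:45-17:15 (add 7h to convert from UTC-7).
Hiro in UTC: 09:45-10:45, 11:15-11:45, 14:45-16:00 (add 7h to convert from UTC-7).
Hana in UTC: 09:00-10:00, 10:30-11:15, 12:00-13:00 (add 2h to convert from UTC-2).
Carol in UTC: 09:00-12:00, 13:30-14:45, 15:00-16:45 (add 2h to convert from UTC-2).
Sven ∩ Oliver: 08:00-08:30, 09:45-10:45, 11:00-11:45, 12:15-13:15, 16:00-17:15.
Sven ∩ Oliver ∩ Hiro: 09:45-10:45, 11:15-11:45.
Sven ∩ Oliver ∩ Hiro ∩ Hana: 09:45-10:00, 10:30-10:45.
Sven ∩ Oliver ∩ Hiro ∩ Hana ∩ Carol: 09:45-10:00, 10:30-10:45.
So the common availability across everyone is 09:45-10:00, 10:30-10:45.
No common window is at least 75 minutes long.

none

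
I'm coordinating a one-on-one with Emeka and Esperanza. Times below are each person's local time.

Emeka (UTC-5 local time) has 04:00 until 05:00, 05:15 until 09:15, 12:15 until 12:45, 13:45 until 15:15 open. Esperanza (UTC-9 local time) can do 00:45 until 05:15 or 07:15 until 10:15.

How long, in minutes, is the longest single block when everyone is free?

240

Emeka in UTC: 09:00-10:00, 10:15-14:15, 17:15-17:45, 18:45-20:15 (add 5h to convert from UTC-5).
Esperanza in UTC: 09:45-14:15, 16:15-19:15 (add 9h to convert from UTC-9).
Emeka ∩ Esperanza: 09:45-10:00, 10:15-14:15, 17:15-17:45, 18:45-19:15.
So the common availability across everyone is 09:45-10:00, 10:15-14:15, 17:15-17:45, 18:45-19:15.
The longest is 10:15-14:15 at 240 minutes.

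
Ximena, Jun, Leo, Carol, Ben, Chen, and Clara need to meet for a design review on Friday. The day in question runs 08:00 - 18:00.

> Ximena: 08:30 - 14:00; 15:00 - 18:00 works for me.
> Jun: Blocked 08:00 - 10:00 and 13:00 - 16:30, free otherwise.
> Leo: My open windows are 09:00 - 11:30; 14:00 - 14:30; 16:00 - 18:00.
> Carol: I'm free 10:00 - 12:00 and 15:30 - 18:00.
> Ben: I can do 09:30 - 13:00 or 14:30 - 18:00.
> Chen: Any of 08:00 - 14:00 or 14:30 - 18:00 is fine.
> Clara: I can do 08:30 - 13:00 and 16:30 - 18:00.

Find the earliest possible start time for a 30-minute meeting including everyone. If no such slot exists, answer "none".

Ximena free: 08:30-14:00, 15:00-18:00.
Jun free: 10:00-13:00, 16:30-18:00 (invert busy blocks within the working day).
Leo free: 09:00-11:30, 14:00-14:30, 16:00-18:00.
Carol free: 10:00-12:00, 15:30-18:00.
Ben free: 09:30-13:00, 14:30-18:00.
Chen free: 08:00-14:00, 14:30-18:00.
Clara free: 08:30-13:00, 16:30-18:00.
Ximena ∩ Jun: 10:00-13:00, 16:30-18:00.
Ximena ∩ Jun ∩ Leo: 10:00-11:30, 16:30-18:00.
Ximena ∩ Jun ∩ Leo ∩ Carol: 10:00-11:30, 16:30-18:00.
Ximena ∩ Jun ∩ Leo ∩ Carol ∩ Ben: 10:00-11:30, 16:30-18:00.
Ximena ∩ Jun ∩ Leo ∩ Carol ∩ Ben ∩ Chen: 10:00-11:30, 16:30-18:00.
Ximena ∩ Jun ∩ Leo ∩ Carol ∩ Ben ∩ Chen ∩ Clara: 10:00-11:30, 16:30-18:00.
Those are the intersection windows.
The first common window of at least 30 minutes is 10:00-11:30, so the earliest start is 10:00.

10:00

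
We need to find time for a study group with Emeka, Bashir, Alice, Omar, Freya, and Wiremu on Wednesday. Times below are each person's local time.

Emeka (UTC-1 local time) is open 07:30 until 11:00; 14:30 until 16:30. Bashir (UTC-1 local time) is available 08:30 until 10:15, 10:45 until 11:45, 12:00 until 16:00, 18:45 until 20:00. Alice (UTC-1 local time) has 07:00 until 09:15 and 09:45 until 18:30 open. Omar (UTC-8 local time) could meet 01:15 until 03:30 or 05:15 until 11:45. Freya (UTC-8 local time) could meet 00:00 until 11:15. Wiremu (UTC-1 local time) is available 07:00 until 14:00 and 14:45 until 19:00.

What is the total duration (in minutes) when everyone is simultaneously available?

150

Emeka in UTC: 08:30-12:00, 15:30-17:30 (add 1h to convert from UTC-1).
Bashir in UTC: 09:30-11:15, 11:45-12:45, 13:00-17:00, 19:45-21:00 (add 1h to convert from UTC-1).
Alice in UTC: 08:00-10:15, 10:45-19:30 (add 1h to convert from UTC-1).
Omar in UTC: 09:15-11:30, 13:15-19:45 (add 8h to convert from UTC-8).
Freya in UTC: 08:00-19:15 (add 8h to convert from UTC-8).
Wiremu in UTC: 08:00-15:00, 15:45-20:00 (add 1h to convert from UTC-1).
Emeka ∩ Bashir: 09:30-11:15, 11:45-12:00, 15:30-17:00.
Emeka ∩ Bashir ∩ Alice: 09:30-10:15, 10:45-11:15, 11:45-12:00, 15:30-17:00.
Emeka ∩ Bashir ∩ Alice ∩ Omar: 09:30-10:15, 10:45-11:15, 15:30-17:00.
Emeka ∩ Bashir ∩ Alice ∩ Omar ∩ Freya: 09:30-10:15, 10:45-11:15, 15:30-17:00.
Emeka ∩ Bashir ∩ Alice ∩ Omar ∩ Freya ∩ Wiremu: 09:30-10:15, 10:45-11:15, 15:45-17:00.
Summing the common windows: 45 + 30 + 75 = 150 minutes.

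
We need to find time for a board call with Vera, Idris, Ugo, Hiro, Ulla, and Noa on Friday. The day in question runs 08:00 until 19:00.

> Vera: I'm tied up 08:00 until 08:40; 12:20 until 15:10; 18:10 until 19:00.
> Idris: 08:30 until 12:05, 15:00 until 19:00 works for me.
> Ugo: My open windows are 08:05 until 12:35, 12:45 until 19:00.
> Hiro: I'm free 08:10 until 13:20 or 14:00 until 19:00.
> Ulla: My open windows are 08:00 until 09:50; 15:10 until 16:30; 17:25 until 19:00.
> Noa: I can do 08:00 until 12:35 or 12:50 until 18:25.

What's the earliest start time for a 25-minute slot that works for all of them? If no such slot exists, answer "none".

08:40

Vera free: 08:40-12:20, 15:10-18:10 (invert busy blocks within the working day).
Idris free: 08:30-12:05, 15:00-19:00.
Ugo free: 08:05-12:35, 12:45-19:00.
Hiro free: 08:10-13:20, 14:00-19:00.
Ulla free: 08:00-09:50, 15:10-16:30, 17:25-19:00.
Noa free: 08:00-12:35, 12:50-18:25.
Vera ∩ Idris: 08:40-12:05, 15:10-18:10.
Vera ∩ Idris ∩ Ugo: 08:40-12:05, 15:10-18:10.
Vera ∩ Idris ∩ Ugo ∩ Hiro: 08:40-12:05, 15:10-18:10.
Vera ∩ Idris ∩ Ugo ∩ Hiro ∩ Ulla: 08:40-09:50, 15:10-16:30, 17:25-18:10.
Vera ∩ Idris ∩ Ugo ∩ Hiro ∩ Ulla ∩ Noa: 08:40-09:50, 15:10-16:30, 17:25-18:10.
The first common window of at least 25 minutes is 08:40-09:50, so the earliest start is 08:40.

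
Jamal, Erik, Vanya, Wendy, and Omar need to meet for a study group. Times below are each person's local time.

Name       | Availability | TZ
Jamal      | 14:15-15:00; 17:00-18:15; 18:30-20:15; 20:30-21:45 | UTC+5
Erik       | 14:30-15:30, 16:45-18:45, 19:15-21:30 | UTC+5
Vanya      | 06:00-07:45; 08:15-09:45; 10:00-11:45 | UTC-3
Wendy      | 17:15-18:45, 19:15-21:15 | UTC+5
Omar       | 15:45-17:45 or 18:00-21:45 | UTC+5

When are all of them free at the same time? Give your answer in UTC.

Jamal in UTC: 09:15-10:00, 12:00-13:15, 13:30-15:15, 15:30-16:45 (subtract 5h to convert from UTC+5).
Erik in UTC: 09:30-10:30, 11:45-13:45, 14:15-16:30 (subtract 5h to convert from UTC+5).
Vanya in UTC: 09:00-10:45, 11:15-12:45, 13:00-14:45 (add 3h to convert from UTC-3).
Wendy in UTC: 12:15-13:45, 14:15-16:15 (subtract 5h to convert from UTC+5).
Omar in UTC: 10:45-12:45, 13:00-16:45 (subtract 5h to convert from UTC+5).
Jamal ∩ Erik: 09:30-10:00, 12:00-13:15, 13:30-13:45, 14:15-15:15, 15:30-16:30.
Jamal ∩ Erik ∩ Vanya: 09:30-10:00, 12:00-12:45, 13:00-13:15, 13:30-13:45, 14:15-14:45.
Jamal ∩ Erik ∩ Vanya ∩ Wendy: 12:15-12:45, 13:00-13:15, 13:30-13:45, 14:15-14:45.
Jamal ∩ Erik ∩ Vanya ∩ Wendy ∩ Omar: 12:15-12:45, 13:00-13:15, 13:30-13:45, 14:15-14:45.

12:15-12:45, 13:00-13:15, 13:30-13:45, 14:15-14:45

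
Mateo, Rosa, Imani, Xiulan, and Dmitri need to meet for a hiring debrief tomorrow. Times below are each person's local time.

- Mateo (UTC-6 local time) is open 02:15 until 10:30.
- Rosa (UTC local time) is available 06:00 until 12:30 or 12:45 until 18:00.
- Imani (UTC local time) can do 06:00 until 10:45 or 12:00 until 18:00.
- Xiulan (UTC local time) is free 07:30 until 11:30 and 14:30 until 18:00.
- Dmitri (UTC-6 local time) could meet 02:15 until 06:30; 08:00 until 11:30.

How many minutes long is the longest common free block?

150

Mateo in UTC: 08:15-16:30 (add 6h to convert from UTC-6).
Rosa in UTC: 06:00-12:30, 12:45-18:00.
Imani in UTC: 06:00-10:45, 12:00-18:00.
Xiulan in UTC: 07:30-11:30, 14:30-18:00.
Dmitri in UTC: 08:15-12:30, 14:00-17:30 (add 6h to convert from UTC-6).
Mateo ∩ Rosa: 08:15-12:30, 12:45-16:30.
Mateo ∩ Rosa ∩ Imani: 08:15-10:45, 12:00-12:30, 12:45-16:30.
Mateo ∩ Rosa ∩ Imani ∩ Xiulan: 08:15-10:45, 14:30-16:30.
Mateo ∩ Rosa ∩ Imani ∩ Xiulan ∩ Dmitri: 08:15-10:45, 14:30-16:30.
Those are the intersection windows.
The longest is 08:15-10:45 at 150 minutes.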